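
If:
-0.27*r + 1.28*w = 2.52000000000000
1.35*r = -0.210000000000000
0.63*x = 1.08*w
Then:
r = -0.16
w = 1.94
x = 3.32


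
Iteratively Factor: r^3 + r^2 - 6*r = (r + 3)*(r^2 - 2*r) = (r - 2)*(r + 3)*(r)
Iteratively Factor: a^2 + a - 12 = (a + 4)*(a - 3)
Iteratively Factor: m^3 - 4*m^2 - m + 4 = (m - 1)*(m^2 - 3*m - 4) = (m - 4)*(m - 1)*(m + 1)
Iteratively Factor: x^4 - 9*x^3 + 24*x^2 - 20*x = (x)*(x^3 - 9*x^2 + 24*x - 20) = x*(x - 2)*(x^2 - 7*x + 10) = x*(x - 2)^2*(x - 5)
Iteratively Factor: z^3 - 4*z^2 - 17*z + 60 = (z - 5)*(z^2 + z - 12) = (z - 5)*(z + 4)*(z - 3)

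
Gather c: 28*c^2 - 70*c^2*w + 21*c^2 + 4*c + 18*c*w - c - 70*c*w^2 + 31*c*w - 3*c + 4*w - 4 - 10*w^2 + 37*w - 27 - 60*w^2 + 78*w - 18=c^2*(49 - 70*w) + c*(-70*w^2 + 49*w) - 70*w^2 + 119*w - 49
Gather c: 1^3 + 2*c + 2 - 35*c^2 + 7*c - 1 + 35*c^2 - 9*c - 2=0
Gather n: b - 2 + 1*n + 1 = b + n - 1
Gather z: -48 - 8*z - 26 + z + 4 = -7*z - 70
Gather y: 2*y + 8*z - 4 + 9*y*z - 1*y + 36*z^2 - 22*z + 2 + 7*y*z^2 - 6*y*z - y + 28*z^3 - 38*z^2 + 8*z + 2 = y*(7*z^2 + 3*z) + 28*z^3 - 2*z^2 - 6*z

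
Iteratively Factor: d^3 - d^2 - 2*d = (d - 2)*(d^2 + d) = (d - 2)*(d + 1)*(d)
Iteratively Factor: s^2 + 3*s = (s + 3)*(s)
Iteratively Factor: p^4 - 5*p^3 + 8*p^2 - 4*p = (p - 2)*(p^3 - 3*p^2 + 2*p) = (p - 2)*(p - 1)*(p^2 - 2*p) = (p - 2)^2*(p - 1)*(p)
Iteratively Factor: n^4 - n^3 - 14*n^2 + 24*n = (n - 2)*(n^3 + n^2 - 12*n) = (n - 3)*(n - 2)*(n^2 + 4*n) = n*(n - 3)*(n - 2)*(n + 4)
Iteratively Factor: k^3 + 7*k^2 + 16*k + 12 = (k + 2)*(k^2 + 5*k + 6) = (k + 2)*(k + 3)*(k + 2)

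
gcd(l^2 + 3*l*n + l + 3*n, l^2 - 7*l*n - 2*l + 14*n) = 1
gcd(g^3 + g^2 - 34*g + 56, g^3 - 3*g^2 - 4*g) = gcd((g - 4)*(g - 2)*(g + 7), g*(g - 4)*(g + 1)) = g - 4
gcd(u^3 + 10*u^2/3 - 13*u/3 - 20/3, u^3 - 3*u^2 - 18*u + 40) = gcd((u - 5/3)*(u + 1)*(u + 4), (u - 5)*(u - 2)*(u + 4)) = u + 4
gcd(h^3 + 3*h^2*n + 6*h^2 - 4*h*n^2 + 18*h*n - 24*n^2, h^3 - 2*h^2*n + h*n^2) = h - n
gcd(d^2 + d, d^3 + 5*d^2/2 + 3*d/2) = d^2 + d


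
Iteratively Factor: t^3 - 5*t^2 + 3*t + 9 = (t + 1)*(t^2 - 6*t + 9) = (t - 3)*(t + 1)*(t - 3)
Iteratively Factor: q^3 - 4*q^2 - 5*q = (q)*(q^2 - 4*q - 5) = q*(q + 1)*(q - 5)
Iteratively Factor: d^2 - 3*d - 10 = (d - 5)*(d + 2)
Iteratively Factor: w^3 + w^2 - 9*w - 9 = (w + 1)*(w^2 - 9) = (w + 1)*(w + 3)*(w - 3)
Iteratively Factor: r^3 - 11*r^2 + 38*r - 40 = (r - 2)*(r^2 - 9*r + 20) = (r - 5)*(r - 2)*(r - 4)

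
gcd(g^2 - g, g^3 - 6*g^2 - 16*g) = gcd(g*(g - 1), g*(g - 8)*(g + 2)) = g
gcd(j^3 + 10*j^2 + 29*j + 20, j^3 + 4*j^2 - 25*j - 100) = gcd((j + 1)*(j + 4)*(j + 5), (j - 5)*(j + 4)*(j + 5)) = j^2 + 9*j + 20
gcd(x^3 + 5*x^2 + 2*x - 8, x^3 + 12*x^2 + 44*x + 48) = x^2 + 6*x + 8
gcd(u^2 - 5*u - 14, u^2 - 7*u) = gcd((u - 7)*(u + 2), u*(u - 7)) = u - 7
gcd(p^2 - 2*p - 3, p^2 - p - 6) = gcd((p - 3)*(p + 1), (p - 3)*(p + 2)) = p - 3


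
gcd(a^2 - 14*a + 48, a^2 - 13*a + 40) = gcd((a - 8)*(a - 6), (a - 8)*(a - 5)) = a - 8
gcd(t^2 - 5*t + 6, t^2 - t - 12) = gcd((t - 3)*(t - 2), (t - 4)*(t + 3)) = 1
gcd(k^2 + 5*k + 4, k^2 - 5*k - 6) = k + 1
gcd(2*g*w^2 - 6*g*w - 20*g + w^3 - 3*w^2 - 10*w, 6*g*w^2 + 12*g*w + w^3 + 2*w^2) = w + 2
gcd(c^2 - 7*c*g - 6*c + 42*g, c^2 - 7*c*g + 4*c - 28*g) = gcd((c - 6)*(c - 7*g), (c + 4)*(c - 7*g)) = c - 7*g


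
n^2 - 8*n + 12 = (n - 6)*(n - 2)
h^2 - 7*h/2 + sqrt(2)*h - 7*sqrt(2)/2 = (h - 7/2)*(h + sqrt(2))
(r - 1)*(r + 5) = r^2 + 4*r - 5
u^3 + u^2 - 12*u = u*(u - 3)*(u + 4)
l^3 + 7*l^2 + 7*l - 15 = (l - 1)*(l + 3)*(l + 5)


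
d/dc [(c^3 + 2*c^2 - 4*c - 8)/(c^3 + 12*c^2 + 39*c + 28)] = 2*(5*c^4 + 43*c^3 + 117*c^2 + 152*c + 100)/(c^6 + 24*c^5 + 222*c^4 + 992*c^3 + 2193*c^2 + 2184*c + 784)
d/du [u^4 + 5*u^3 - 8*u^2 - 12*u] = 4*u^3 + 15*u^2 - 16*u - 12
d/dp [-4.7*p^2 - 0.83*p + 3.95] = -9.4*p - 0.83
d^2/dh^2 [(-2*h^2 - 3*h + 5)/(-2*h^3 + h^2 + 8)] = 2*(8*h^6 + 36*h^5 - 138*h^4 + 307*h^3 + 225*h^2 - 312*h + 168)/(8*h^9 - 12*h^8 + 6*h^7 - 97*h^6 + 96*h^5 - 24*h^4 + 384*h^3 - 192*h^2 - 512)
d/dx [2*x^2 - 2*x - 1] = 4*x - 2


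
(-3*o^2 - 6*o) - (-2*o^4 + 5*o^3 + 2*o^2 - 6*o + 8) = 2*o^4 - 5*o^3 - 5*o^2 - 8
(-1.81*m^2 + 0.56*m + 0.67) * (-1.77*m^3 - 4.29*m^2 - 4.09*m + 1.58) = 3.2037*m^5 + 6.7737*m^4 + 3.8146*m^3 - 8.0245*m^2 - 1.8555*m + 1.0586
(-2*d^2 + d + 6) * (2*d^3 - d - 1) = -4*d^5 + 2*d^4 + 14*d^3 + d^2 - 7*d - 6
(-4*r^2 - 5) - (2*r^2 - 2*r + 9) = -6*r^2 + 2*r - 14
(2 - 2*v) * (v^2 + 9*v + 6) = -2*v^3 - 16*v^2 + 6*v + 12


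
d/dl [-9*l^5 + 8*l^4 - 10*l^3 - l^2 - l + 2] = -45*l^4 + 32*l^3 - 30*l^2 - 2*l - 1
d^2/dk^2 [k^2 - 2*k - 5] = 2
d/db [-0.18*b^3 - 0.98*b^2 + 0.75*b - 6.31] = -0.54*b^2 - 1.96*b + 0.75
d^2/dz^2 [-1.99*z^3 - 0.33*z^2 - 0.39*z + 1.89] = -11.94*z - 0.66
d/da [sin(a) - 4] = cos(a)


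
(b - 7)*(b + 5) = b^2 - 2*b - 35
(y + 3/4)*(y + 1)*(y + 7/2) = y^3 + 21*y^2/4 + 55*y/8 + 21/8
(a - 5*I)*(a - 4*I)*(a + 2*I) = a^3 - 7*I*a^2 - 2*a - 40*I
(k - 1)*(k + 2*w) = k^2 + 2*k*w - k - 2*w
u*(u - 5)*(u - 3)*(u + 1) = u^4 - 7*u^3 + 7*u^2 + 15*u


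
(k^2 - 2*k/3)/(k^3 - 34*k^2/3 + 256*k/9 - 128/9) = 3*k/(3*k^2 - 32*k + 64)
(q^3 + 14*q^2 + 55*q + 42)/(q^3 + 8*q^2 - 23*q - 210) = (q + 1)/(q - 5)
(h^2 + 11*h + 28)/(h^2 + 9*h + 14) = (h + 4)/(h + 2)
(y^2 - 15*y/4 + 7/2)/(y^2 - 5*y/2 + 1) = (4*y - 7)/(2*(2*y - 1))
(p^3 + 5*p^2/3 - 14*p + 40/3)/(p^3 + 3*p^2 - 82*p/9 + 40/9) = 3*(p - 2)/(3*p - 2)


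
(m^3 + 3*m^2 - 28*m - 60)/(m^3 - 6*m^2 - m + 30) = (m + 6)/(m - 3)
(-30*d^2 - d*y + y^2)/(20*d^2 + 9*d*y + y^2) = (-6*d + y)/(4*d + y)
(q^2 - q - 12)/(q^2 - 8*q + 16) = (q + 3)/(q - 4)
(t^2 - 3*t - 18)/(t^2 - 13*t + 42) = (t + 3)/(t - 7)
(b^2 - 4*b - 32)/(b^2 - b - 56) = (b + 4)/(b + 7)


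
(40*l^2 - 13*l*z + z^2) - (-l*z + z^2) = 40*l^2 - 12*l*z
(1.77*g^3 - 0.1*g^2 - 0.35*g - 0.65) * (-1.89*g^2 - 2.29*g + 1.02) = -3.3453*g^5 - 3.8643*g^4 + 2.6959*g^3 + 1.928*g^2 + 1.1315*g - 0.663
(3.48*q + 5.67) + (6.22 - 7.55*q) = 11.89 - 4.07*q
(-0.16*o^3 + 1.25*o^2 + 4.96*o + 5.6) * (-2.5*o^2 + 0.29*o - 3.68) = 0.4*o^5 - 3.1714*o^4 - 11.4487*o^3 - 17.1616*o^2 - 16.6288*o - 20.608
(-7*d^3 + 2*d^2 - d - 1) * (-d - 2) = 7*d^4 + 12*d^3 - 3*d^2 + 3*d + 2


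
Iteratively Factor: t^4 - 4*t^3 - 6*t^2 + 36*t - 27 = (t - 3)*(t^3 - t^2 - 9*t + 9) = (t - 3)*(t - 1)*(t^2 - 9) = (t - 3)^2*(t - 1)*(t + 3)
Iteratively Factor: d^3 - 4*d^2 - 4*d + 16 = (d + 2)*(d^2 - 6*d + 8) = (d - 4)*(d + 2)*(d - 2)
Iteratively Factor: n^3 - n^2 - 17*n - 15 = (n + 3)*(n^2 - 4*n - 5) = (n - 5)*(n + 3)*(n + 1)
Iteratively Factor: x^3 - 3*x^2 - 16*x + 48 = (x - 4)*(x^2 + x - 12) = (x - 4)*(x - 3)*(x + 4)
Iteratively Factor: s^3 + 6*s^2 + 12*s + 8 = (s + 2)*(s^2 + 4*s + 4) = (s + 2)^2*(s + 2)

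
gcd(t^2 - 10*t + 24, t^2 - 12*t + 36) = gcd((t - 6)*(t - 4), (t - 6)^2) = t - 6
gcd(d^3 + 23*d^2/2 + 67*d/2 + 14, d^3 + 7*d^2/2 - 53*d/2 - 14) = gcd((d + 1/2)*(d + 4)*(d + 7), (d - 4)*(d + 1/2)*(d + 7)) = d^2 + 15*d/2 + 7/2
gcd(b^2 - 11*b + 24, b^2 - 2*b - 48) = b - 8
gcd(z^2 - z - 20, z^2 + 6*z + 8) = z + 4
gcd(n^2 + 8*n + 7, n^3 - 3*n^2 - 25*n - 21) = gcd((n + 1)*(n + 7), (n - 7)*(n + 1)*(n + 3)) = n + 1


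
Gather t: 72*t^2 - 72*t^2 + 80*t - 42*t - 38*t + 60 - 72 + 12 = 0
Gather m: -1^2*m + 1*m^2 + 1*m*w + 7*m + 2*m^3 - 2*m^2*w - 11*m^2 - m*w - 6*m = 2*m^3 + m^2*(-2*w - 10)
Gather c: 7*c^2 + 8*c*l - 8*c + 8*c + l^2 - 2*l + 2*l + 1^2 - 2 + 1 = 7*c^2 + 8*c*l + l^2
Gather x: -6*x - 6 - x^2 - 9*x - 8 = -x^2 - 15*x - 14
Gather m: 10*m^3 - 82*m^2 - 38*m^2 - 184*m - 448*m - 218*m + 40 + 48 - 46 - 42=10*m^3 - 120*m^2 - 850*m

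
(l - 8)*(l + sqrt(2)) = l^2 - 8*l + sqrt(2)*l - 8*sqrt(2)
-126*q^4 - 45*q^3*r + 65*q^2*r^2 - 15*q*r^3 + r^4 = (-7*q + r)*(-6*q + r)*(-3*q + r)*(q + r)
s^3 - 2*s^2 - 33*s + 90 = (s - 5)*(s - 3)*(s + 6)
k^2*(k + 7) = k^3 + 7*k^2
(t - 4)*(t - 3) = t^2 - 7*t + 12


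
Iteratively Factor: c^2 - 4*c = (c - 4)*(c)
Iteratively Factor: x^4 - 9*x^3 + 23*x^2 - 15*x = (x)*(x^3 - 9*x^2 + 23*x - 15) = x*(x - 5)*(x^2 - 4*x + 3) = x*(x - 5)*(x - 3)*(x - 1)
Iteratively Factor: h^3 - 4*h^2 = (h - 4)*(h^2) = h*(h - 4)*(h)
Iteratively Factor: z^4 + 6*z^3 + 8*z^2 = (z + 4)*(z^3 + 2*z^2) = z*(z + 4)*(z^2 + 2*z) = z^2*(z + 4)*(z + 2)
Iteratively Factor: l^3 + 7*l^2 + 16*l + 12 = (l + 2)*(l^2 + 5*l + 6) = (l + 2)*(l + 3)*(l + 2)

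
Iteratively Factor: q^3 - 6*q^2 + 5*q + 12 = (q - 4)*(q^2 - 2*q - 3) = (q - 4)*(q + 1)*(q - 3)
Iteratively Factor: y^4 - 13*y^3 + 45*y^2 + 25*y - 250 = (y - 5)*(y^3 - 8*y^2 + 5*y + 50) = (y - 5)*(y + 2)*(y^2 - 10*y + 25) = (y - 5)^2*(y + 2)*(y - 5)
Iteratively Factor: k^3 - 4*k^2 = (k)*(k^2 - 4*k) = k*(k - 4)*(k)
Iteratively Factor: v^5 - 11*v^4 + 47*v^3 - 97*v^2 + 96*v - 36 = (v - 3)*(v^4 - 8*v^3 + 23*v^2 - 28*v + 12) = (v - 3)^2*(v^3 - 5*v^2 + 8*v - 4) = (v - 3)^2*(v - 2)*(v^2 - 3*v + 2) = (v - 3)^2*(v - 2)^2*(v - 1)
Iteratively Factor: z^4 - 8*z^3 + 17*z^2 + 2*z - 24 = (z - 3)*(z^3 - 5*z^2 + 2*z + 8) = (z - 3)*(z + 1)*(z^2 - 6*z + 8) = (z - 3)*(z - 2)*(z + 1)*(z - 4)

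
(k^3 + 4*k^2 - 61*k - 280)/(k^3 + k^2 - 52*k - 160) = (k + 7)/(k + 4)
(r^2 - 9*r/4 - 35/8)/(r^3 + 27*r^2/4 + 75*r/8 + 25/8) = (2*r - 7)/(2*r^2 + 11*r + 5)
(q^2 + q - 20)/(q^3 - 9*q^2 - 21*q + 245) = (q - 4)/(q^2 - 14*q + 49)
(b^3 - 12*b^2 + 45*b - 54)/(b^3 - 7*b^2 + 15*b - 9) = (b - 6)/(b - 1)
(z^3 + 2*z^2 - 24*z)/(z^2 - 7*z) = (z^2 + 2*z - 24)/(z - 7)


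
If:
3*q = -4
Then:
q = -4/3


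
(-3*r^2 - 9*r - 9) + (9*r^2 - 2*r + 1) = 6*r^2 - 11*r - 8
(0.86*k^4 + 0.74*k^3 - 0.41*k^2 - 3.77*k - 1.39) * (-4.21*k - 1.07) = -3.6206*k^5 - 4.0356*k^4 + 0.9343*k^3 + 16.3104*k^2 + 9.8858*k + 1.4873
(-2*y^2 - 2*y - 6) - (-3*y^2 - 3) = y^2 - 2*y - 3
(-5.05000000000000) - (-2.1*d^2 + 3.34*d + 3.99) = 2.1*d^2 - 3.34*d - 9.04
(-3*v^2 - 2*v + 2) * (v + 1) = -3*v^3 - 5*v^2 + 2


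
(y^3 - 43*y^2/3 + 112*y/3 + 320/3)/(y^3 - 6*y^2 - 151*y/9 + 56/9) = 3*(3*y^2 - 19*y - 40)/(9*y^2 + 18*y - 7)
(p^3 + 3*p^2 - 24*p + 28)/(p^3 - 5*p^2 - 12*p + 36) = (p^2 + 5*p - 14)/(p^2 - 3*p - 18)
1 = 1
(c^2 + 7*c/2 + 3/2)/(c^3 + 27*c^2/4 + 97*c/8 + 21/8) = 4*(2*c + 1)/(8*c^2 + 30*c + 7)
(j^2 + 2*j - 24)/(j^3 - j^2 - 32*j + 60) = (j - 4)/(j^2 - 7*j + 10)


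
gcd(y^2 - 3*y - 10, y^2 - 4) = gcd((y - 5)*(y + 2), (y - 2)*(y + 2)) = y + 2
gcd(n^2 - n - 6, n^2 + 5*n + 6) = n + 2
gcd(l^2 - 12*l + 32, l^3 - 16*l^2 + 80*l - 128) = l^2 - 12*l + 32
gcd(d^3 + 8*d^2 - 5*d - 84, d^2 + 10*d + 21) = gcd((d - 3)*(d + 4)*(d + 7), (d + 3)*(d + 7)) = d + 7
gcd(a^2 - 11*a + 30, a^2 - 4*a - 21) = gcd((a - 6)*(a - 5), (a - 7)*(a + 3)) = 1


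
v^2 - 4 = (v - 2)*(v + 2)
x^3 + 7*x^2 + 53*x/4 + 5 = (x + 1/2)*(x + 5/2)*(x + 4)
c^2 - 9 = (c - 3)*(c + 3)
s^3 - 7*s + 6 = (s - 2)*(s - 1)*(s + 3)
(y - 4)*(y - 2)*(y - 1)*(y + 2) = y^4 - 5*y^3 + 20*y - 16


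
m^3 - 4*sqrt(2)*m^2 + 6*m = m*(m - 3*sqrt(2))*(m - sqrt(2))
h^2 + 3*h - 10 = (h - 2)*(h + 5)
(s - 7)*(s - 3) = s^2 - 10*s + 21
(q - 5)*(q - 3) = q^2 - 8*q + 15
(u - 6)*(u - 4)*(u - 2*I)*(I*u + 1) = I*u^4 + 3*u^3 - 10*I*u^3 - 30*u^2 + 22*I*u^2 + 72*u + 20*I*u - 48*I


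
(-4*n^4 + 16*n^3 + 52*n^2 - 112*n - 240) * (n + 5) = -4*n^5 - 4*n^4 + 132*n^3 + 148*n^2 - 800*n - 1200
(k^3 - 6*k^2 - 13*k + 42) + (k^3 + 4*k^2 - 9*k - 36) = 2*k^3 - 2*k^2 - 22*k + 6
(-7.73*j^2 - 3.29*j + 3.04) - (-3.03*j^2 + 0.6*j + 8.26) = -4.7*j^2 - 3.89*j - 5.22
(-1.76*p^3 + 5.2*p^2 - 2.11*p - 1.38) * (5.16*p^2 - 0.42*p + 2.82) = -9.0816*p^5 + 27.5712*p^4 - 18.0348*p^3 + 8.4294*p^2 - 5.3706*p - 3.8916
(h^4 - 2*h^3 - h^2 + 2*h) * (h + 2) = h^5 - 5*h^3 + 4*h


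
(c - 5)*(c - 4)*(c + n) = c^3 + c^2*n - 9*c^2 - 9*c*n + 20*c + 20*n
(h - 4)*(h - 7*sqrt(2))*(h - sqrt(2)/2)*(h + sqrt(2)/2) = h^4 - 7*sqrt(2)*h^3 - 4*h^3 - h^2/2 + 28*sqrt(2)*h^2 + 2*h + 7*sqrt(2)*h/2 - 14*sqrt(2)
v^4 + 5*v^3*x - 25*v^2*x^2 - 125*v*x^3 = v*(v - 5*x)*(v + 5*x)^2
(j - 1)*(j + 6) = j^2 + 5*j - 6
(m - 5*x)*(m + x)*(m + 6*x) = m^3 + 2*m^2*x - 29*m*x^2 - 30*x^3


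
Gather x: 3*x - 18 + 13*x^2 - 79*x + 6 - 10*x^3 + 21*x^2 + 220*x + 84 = -10*x^3 + 34*x^2 + 144*x + 72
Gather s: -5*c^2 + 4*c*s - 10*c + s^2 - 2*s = -5*c^2 - 10*c + s^2 + s*(4*c - 2)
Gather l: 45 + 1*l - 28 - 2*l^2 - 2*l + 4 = -2*l^2 - l + 21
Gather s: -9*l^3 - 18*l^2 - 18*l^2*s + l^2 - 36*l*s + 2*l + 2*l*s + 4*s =-9*l^3 - 17*l^2 + 2*l + s*(-18*l^2 - 34*l + 4)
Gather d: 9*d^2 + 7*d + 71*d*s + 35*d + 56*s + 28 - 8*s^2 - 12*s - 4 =9*d^2 + d*(71*s + 42) - 8*s^2 + 44*s + 24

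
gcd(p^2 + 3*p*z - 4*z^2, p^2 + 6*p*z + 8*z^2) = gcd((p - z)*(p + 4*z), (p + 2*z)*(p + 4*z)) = p + 4*z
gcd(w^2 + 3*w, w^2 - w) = w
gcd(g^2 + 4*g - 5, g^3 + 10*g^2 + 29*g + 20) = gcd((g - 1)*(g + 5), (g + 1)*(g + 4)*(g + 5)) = g + 5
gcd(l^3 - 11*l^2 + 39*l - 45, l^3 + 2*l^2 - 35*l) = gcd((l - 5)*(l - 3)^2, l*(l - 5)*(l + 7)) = l - 5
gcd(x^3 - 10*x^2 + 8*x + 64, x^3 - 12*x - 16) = x^2 - 2*x - 8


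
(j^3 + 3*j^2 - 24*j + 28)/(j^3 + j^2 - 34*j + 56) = (j - 2)/(j - 4)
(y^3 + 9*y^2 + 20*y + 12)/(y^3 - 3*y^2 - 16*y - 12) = (y + 6)/(y - 6)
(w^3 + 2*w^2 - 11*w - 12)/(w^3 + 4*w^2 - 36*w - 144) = (w^2 - 2*w - 3)/(w^2 - 36)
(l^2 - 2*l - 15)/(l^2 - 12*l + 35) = (l + 3)/(l - 7)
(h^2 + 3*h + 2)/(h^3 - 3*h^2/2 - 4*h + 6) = 2*(h + 1)/(2*h^2 - 7*h + 6)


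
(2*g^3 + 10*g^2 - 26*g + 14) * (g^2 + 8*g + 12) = 2*g^5 + 26*g^4 + 78*g^3 - 74*g^2 - 200*g + 168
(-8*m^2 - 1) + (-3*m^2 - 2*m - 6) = -11*m^2 - 2*m - 7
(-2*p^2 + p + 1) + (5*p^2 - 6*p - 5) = 3*p^2 - 5*p - 4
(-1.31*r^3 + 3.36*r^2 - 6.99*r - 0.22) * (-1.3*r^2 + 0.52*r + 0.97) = 1.703*r^5 - 5.0492*r^4 + 9.5635*r^3 - 0.0896000000000003*r^2 - 6.8947*r - 0.2134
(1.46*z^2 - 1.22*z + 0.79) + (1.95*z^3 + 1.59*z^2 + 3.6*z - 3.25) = 1.95*z^3 + 3.05*z^2 + 2.38*z - 2.46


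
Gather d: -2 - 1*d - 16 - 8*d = -9*d - 18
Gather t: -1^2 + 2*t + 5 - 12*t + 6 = 10 - 10*t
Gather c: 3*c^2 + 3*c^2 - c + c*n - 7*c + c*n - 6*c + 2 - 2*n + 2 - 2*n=6*c^2 + c*(2*n - 14) - 4*n + 4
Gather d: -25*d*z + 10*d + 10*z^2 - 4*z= d*(10 - 25*z) + 10*z^2 - 4*z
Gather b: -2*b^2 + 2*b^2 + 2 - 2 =0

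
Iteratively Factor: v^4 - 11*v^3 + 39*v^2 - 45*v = (v - 5)*(v^3 - 6*v^2 + 9*v) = (v - 5)*(v - 3)*(v^2 - 3*v) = v*(v - 5)*(v - 3)*(v - 3)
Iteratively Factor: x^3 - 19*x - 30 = (x - 5)*(x^2 + 5*x + 6) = (x - 5)*(x + 2)*(x + 3)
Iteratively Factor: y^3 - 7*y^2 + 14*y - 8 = (y - 2)*(y^2 - 5*y + 4) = (y - 4)*(y - 2)*(y - 1)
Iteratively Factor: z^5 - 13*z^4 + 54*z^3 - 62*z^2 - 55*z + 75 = (z - 5)*(z^4 - 8*z^3 + 14*z^2 + 8*z - 15) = (z - 5)^2*(z^3 - 3*z^2 - z + 3) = (z - 5)^2*(z + 1)*(z^2 - 4*z + 3) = (z - 5)^2*(z - 1)*(z + 1)*(z - 3)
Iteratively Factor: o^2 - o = (o - 1)*(o)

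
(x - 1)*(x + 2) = x^2 + x - 2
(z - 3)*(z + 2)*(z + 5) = z^3 + 4*z^2 - 11*z - 30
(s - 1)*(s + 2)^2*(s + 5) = s^4 + 8*s^3 + 15*s^2 - 4*s - 20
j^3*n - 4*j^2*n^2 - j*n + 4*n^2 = (j - 1)*(j - 4*n)*(j*n + n)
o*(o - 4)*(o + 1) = o^3 - 3*o^2 - 4*o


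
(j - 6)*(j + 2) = j^2 - 4*j - 12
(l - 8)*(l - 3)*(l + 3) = l^3 - 8*l^2 - 9*l + 72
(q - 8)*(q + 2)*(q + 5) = q^3 - q^2 - 46*q - 80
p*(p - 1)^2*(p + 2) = p^4 - 3*p^2 + 2*p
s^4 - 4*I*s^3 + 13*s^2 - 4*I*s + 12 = (s - 6*I)*(s - I)*(s + I)*(s + 2*I)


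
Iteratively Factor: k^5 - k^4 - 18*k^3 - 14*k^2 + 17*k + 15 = (k - 1)*(k^4 - 18*k^2 - 32*k - 15) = (k - 1)*(k + 1)*(k^3 - k^2 - 17*k - 15) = (k - 5)*(k - 1)*(k + 1)*(k^2 + 4*k + 3) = (k - 5)*(k - 1)*(k + 1)^2*(k + 3)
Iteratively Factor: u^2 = (u)*(u)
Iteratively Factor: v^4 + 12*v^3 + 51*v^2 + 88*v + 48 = (v + 3)*(v^3 + 9*v^2 + 24*v + 16) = (v + 3)*(v + 4)*(v^2 + 5*v + 4) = (v + 1)*(v + 3)*(v + 4)*(v + 4)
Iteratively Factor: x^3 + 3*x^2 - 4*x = (x)*(x^2 + 3*x - 4) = x*(x - 1)*(x + 4)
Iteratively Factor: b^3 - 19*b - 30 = (b - 5)*(b^2 + 5*b + 6) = (b - 5)*(b + 2)*(b + 3)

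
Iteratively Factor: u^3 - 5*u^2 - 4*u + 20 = (u - 5)*(u^2 - 4) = (u - 5)*(u - 2)*(u + 2)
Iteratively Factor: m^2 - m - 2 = (m - 2)*(m + 1)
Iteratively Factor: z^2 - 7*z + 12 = (z - 4)*(z - 3)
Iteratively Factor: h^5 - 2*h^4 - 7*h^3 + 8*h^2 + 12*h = (h)*(h^4 - 2*h^3 - 7*h^2 + 8*h + 12) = h*(h + 1)*(h^3 - 3*h^2 - 4*h + 12) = h*(h + 1)*(h + 2)*(h^2 - 5*h + 6) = h*(h - 2)*(h + 1)*(h + 2)*(h - 3)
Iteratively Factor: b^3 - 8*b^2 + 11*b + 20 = (b - 5)*(b^2 - 3*b - 4) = (b - 5)*(b + 1)*(b - 4)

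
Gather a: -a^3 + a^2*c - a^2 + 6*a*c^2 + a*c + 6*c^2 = -a^3 + a^2*(c - 1) + a*(6*c^2 + c) + 6*c^2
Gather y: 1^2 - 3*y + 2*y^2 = 2*y^2 - 3*y + 1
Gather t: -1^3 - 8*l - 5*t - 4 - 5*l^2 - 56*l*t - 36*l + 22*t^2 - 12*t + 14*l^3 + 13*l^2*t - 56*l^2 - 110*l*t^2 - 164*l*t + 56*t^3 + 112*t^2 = 14*l^3 - 61*l^2 - 44*l + 56*t^3 + t^2*(134 - 110*l) + t*(13*l^2 - 220*l - 17) - 5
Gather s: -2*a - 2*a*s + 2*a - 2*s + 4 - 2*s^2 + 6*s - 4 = -2*s^2 + s*(4 - 2*a)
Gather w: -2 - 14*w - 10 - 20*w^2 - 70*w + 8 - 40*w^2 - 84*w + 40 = -60*w^2 - 168*w + 36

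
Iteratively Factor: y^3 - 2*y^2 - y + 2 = (y + 1)*(y^2 - 3*y + 2) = (y - 1)*(y + 1)*(y - 2)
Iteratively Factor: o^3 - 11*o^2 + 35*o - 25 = (o - 1)*(o^2 - 10*o + 25) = (o - 5)*(o - 1)*(o - 5)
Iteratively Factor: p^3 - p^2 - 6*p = (p - 3)*(p^2 + 2*p) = (p - 3)*(p + 2)*(p)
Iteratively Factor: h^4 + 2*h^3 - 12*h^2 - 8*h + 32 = (h + 4)*(h^3 - 2*h^2 - 4*h + 8) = (h + 2)*(h + 4)*(h^2 - 4*h + 4) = (h - 2)*(h + 2)*(h + 4)*(h - 2)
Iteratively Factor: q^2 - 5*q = (q - 5)*(q)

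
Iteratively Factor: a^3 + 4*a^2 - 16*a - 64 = (a + 4)*(a^2 - 16) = (a + 4)^2*(a - 4)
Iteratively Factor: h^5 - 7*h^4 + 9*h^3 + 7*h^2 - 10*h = (h - 5)*(h^4 - 2*h^3 - h^2 + 2*h) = (h - 5)*(h - 2)*(h^3 - h) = h*(h - 5)*(h - 2)*(h^2 - 1) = h*(h - 5)*(h - 2)*(h + 1)*(h - 1)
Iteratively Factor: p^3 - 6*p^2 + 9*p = (p)*(p^2 - 6*p + 9) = p*(p - 3)*(p - 3)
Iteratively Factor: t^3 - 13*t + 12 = (t + 4)*(t^2 - 4*t + 3) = (t - 1)*(t + 4)*(t - 3)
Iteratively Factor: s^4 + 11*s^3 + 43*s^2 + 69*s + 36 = (s + 3)*(s^3 + 8*s^2 + 19*s + 12) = (s + 3)^2*(s^2 + 5*s + 4) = (s + 1)*(s + 3)^2*(s + 4)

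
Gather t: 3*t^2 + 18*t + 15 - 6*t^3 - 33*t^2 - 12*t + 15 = -6*t^3 - 30*t^2 + 6*t + 30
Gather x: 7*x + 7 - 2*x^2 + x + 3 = -2*x^2 + 8*x + 10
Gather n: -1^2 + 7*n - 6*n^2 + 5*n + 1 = -6*n^2 + 12*n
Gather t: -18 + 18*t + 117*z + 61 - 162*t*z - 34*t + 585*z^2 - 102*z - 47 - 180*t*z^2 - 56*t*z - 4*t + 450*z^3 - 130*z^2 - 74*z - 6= t*(-180*z^2 - 218*z - 20) + 450*z^3 + 455*z^2 - 59*z - 10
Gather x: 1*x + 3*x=4*x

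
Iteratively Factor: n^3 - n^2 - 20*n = (n - 5)*(n^2 + 4*n) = (n - 5)*(n + 4)*(n)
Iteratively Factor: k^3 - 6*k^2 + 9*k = (k - 3)*(k^2 - 3*k) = (k - 3)^2*(k)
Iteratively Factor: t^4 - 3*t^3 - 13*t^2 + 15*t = (t - 5)*(t^3 + 2*t^2 - 3*t) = (t - 5)*(t + 3)*(t^2 - t) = t*(t - 5)*(t + 3)*(t - 1)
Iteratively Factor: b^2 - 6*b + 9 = (b - 3)*(b - 3)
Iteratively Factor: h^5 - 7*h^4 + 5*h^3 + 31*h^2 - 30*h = (h - 1)*(h^4 - 6*h^3 - h^2 + 30*h) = h*(h - 1)*(h^3 - 6*h^2 - h + 30) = h*(h - 5)*(h - 1)*(h^2 - h - 6) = h*(h - 5)*(h - 1)*(h + 2)*(h - 3)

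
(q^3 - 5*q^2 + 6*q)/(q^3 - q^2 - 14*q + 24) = q/(q + 4)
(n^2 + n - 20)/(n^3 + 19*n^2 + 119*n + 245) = (n - 4)/(n^2 + 14*n + 49)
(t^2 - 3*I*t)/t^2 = (t - 3*I)/t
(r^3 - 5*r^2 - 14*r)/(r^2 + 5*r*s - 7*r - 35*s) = r*(r + 2)/(r + 5*s)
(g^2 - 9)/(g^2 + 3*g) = (g - 3)/g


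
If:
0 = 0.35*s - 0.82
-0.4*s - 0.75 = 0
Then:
No Solution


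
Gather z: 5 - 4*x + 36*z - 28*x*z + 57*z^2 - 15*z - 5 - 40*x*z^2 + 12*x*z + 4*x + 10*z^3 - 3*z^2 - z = 10*z^3 + z^2*(54 - 40*x) + z*(20 - 16*x)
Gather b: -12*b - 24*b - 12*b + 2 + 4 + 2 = 8 - 48*b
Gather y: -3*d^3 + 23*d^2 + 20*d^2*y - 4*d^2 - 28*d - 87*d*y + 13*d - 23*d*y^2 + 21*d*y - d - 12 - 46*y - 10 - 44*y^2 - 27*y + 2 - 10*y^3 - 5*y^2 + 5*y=-3*d^3 + 19*d^2 - 16*d - 10*y^3 + y^2*(-23*d - 49) + y*(20*d^2 - 66*d - 68) - 20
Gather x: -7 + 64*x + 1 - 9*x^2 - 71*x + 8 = -9*x^2 - 7*x + 2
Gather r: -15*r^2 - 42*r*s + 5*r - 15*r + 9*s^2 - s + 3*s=-15*r^2 + r*(-42*s - 10) + 9*s^2 + 2*s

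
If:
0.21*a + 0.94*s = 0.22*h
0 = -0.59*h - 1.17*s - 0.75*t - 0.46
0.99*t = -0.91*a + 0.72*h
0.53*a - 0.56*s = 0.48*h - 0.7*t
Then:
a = 0.58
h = 0.07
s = -0.11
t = -0.49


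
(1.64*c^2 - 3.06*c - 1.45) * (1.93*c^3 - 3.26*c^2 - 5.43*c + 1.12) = 3.1652*c^5 - 11.2522*c^4 - 1.7281*c^3 + 23.1796*c^2 + 4.4463*c - 1.624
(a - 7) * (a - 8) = a^2 - 15*a + 56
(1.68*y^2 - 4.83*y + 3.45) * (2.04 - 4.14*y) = -6.9552*y^3 + 23.4234*y^2 - 24.1362*y + 7.038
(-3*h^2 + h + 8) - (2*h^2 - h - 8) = -5*h^2 + 2*h + 16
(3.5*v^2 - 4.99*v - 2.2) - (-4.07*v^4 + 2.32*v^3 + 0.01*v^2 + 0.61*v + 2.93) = 4.07*v^4 - 2.32*v^3 + 3.49*v^2 - 5.6*v - 5.13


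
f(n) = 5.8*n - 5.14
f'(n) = 5.80000000000000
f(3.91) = 17.54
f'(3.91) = 5.80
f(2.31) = 8.26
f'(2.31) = 5.80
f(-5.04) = -34.37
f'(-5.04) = 5.80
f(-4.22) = -29.62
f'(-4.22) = 5.80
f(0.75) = -0.79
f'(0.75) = 5.80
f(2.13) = 7.21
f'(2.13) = 5.80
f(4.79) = 22.64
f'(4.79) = 5.80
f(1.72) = 4.84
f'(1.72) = 5.80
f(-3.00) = -22.54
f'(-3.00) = 5.80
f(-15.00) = -92.14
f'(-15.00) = 5.80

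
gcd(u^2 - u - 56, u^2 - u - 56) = u^2 - u - 56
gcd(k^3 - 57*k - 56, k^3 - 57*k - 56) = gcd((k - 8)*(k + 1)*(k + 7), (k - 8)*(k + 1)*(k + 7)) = k^3 - 57*k - 56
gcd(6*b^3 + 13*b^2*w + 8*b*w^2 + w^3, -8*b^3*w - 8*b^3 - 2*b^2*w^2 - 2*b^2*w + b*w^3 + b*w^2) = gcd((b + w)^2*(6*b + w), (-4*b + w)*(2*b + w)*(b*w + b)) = 1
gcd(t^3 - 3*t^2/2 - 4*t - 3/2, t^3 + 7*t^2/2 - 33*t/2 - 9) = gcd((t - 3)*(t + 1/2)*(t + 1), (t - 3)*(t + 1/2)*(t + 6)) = t^2 - 5*t/2 - 3/2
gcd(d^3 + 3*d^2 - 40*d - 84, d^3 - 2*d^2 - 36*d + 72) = d - 6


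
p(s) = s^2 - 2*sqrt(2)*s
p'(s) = 2*s - 2*sqrt(2)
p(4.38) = 6.80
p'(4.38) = 5.93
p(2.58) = -0.64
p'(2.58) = 2.33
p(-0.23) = 0.70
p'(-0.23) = -3.29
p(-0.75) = 2.68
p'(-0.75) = -4.33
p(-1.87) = 8.79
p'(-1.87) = -6.57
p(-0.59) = 2.02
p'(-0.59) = -4.01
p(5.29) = 13.02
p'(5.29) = 7.75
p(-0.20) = 0.61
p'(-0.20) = -3.23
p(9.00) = 55.54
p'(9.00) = 15.17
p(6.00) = 19.03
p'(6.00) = 9.17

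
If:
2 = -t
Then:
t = -2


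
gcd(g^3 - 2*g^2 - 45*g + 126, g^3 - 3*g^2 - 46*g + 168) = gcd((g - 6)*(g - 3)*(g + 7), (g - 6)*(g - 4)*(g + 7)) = g^2 + g - 42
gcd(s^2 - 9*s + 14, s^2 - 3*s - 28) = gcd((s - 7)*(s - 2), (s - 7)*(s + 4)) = s - 7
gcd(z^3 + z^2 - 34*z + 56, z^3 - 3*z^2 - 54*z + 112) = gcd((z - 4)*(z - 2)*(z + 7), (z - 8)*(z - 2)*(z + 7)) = z^2 + 5*z - 14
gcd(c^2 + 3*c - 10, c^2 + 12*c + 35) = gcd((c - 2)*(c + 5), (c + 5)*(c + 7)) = c + 5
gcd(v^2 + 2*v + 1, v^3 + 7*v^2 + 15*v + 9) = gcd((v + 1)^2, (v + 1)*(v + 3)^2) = v + 1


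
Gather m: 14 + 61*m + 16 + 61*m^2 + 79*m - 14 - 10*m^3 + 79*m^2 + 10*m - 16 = -10*m^3 + 140*m^2 + 150*m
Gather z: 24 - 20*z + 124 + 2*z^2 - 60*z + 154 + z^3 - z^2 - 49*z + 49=z^3 + z^2 - 129*z + 351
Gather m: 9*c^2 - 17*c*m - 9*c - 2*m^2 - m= 9*c^2 - 9*c - 2*m^2 + m*(-17*c - 1)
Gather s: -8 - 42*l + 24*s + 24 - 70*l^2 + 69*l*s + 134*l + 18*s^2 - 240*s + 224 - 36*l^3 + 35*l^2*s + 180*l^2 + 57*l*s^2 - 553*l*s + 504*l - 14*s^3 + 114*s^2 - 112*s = -36*l^3 + 110*l^2 + 596*l - 14*s^3 + s^2*(57*l + 132) + s*(35*l^2 - 484*l - 328) + 240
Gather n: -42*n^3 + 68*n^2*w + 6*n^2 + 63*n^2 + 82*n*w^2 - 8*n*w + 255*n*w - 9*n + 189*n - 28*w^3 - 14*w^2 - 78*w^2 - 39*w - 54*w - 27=-42*n^3 + n^2*(68*w + 69) + n*(82*w^2 + 247*w + 180) - 28*w^3 - 92*w^2 - 93*w - 27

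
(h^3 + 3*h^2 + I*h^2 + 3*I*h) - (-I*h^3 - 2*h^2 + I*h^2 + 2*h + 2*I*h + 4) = h^3 + I*h^3 + 5*h^2 - 2*h + I*h - 4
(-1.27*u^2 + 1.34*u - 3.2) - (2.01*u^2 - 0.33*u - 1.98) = -3.28*u^2 + 1.67*u - 1.22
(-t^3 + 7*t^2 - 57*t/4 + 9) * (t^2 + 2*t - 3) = -t^5 + 5*t^4 + 11*t^3/4 - 81*t^2/2 + 243*t/4 - 27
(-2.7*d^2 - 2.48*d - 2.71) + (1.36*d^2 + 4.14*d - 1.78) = -1.34*d^2 + 1.66*d - 4.49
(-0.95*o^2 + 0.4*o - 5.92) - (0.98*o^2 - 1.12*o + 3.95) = -1.93*o^2 + 1.52*o - 9.87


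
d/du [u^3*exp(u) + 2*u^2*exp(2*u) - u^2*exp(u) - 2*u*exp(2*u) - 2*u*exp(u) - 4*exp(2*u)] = (u^3 + 4*u^2*exp(u) + 2*u^2 - 4*u - 10*exp(u) - 2)*exp(u)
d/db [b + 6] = 1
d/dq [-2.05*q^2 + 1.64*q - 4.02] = 1.64 - 4.1*q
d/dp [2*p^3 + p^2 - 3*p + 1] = 6*p^2 + 2*p - 3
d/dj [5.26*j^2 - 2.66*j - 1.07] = 10.52*j - 2.66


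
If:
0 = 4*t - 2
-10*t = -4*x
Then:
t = 1/2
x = 5/4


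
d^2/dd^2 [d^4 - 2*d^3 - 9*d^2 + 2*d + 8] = 12*d^2 - 12*d - 18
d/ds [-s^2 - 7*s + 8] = -2*s - 7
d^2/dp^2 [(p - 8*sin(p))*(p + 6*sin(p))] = 2*p*sin(p) + 192*sin(p)^2 - 4*cos(p) - 94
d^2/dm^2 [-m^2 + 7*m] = -2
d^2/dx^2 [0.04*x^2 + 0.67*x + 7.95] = 0.0800000000000000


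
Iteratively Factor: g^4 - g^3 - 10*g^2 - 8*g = (g - 4)*(g^3 + 3*g^2 + 2*g) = (g - 4)*(g + 1)*(g^2 + 2*g) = g*(g - 4)*(g + 1)*(g + 2)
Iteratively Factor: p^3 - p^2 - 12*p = (p - 4)*(p^2 + 3*p) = p*(p - 4)*(p + 3)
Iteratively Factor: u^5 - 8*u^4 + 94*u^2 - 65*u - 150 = (u - 5)*(u^4 - 3*u^3 - 15*u^2 + 19*u + 30) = (u - 5)^2*(u^3 + 2*u^2 - 5*u - 6) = (u - 5)^2*(u + 1)*(u^2 + u - 6) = (u - 5)^2*(u + 1)*(u + 3)*(u - 2)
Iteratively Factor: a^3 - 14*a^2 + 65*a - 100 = (a - 5)*(a^2 - 9*a + 20) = (a - 5)^2*(a - 4)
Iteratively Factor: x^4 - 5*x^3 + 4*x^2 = (x)*(x^3 - 5*x^2 + 4*x) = x*(x - 4)*(x^2 - x) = x*(x - 4)*(x - 1)*(x)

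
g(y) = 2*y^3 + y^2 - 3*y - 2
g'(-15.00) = 1317.00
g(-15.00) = -6482.00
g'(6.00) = 225.00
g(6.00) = 448.00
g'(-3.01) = 45.34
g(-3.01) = -38.45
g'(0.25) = -2.12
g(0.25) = -2.66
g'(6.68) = 278.09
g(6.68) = 618.74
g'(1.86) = 21.48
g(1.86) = 8.75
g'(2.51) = 39.82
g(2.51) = 28.40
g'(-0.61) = -1.99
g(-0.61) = -0.25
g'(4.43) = 123.61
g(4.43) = 178.21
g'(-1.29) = 4.40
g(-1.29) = -0.76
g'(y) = 6*y^2 + 2*y - 3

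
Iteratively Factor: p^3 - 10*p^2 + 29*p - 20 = (p - 1)*(p^2 - 9*p + 20) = (p - 4)*(p - 1)*(p - 5)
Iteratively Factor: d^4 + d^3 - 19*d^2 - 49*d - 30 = (d + 3)*(d^3 - 2*d^2 - 13*d - 10) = (d + 2)*(d + 3)*(d^2 - 4*d - 5) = (d + 1)*(d + 2)*(d + 3)*(d - 5)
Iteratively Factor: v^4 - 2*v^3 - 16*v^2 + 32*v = (v - 2)*(v^3 - 16*v) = v*(v - 2)*(v^2 - 16) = v*(v - 2)*(v + 4)*(v - 4)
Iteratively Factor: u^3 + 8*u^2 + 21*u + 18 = (u + 2)*(u^2 + 6*u + 9) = (u + 2)*(u + 3)*(u + 3)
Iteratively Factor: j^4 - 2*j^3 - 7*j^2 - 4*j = (j + 1)*(j^3 - 3*j^2 - 4*j) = j*(j + 1)*(j^2 - 3*j - 4) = j*(j + 1)^2*(j - 4)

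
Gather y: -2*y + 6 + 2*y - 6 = 0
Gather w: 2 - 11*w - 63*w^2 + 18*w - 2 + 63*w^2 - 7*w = 0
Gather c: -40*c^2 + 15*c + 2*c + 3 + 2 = -40*c^2 + 17*c + 5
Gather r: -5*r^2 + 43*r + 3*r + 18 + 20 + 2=-5*r^2 + 46*r + 40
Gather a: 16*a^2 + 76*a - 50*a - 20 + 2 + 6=16*a^2 + 26*a - 12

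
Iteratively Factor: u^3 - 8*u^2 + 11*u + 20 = (u - 5)*(u^2 - 3*u - 4) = (u - 5)*(u + 1)*(u - 4)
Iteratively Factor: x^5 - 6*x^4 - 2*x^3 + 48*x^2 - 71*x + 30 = (x - 2)*(x^4 - 4*x^3 - 10*x^2 + 28*x - 15) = (x - 5)*(x - 2)*(x^3 + x^2 - 5*x + 3) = (x - 5)*(x - 2)*(x + 3)*(x^2 - 2*x + 1) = (x - 5)*(x - 2)*(x - 1)*(x + 3)*(x - 1)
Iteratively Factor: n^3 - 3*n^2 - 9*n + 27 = (n - 3)*(n^2 - 9) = (n - 3)^2*(n + 3)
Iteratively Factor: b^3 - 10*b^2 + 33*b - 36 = (b - 3)*(b^2 - 7*b + 12) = (b - 4)*(b - 3)*(b - 3)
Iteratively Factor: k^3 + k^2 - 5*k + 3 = (k - 1)*(k^2 + 2*k - 3) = (k - 1)*(k + 3)*(k - 1)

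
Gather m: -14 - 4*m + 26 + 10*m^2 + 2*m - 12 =10*m^2 - 2*m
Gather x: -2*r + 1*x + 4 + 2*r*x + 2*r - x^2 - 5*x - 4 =-x^2 + x*(2*r - 4)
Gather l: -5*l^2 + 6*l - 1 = -5*l^2 + 6*l - 1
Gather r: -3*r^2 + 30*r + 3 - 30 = -3*r^2 + 30*r - 27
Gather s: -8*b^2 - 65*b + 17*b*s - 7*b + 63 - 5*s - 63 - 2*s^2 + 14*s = -8*b^2 - 72*b - 2*s^2 + s*(17*b + 9)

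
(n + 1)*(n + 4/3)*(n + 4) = n^3 + 19*n^2/3 + 32*n/3 + 16/3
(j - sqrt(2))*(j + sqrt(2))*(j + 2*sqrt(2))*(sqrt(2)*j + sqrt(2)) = sqrt(2)*j^4 + sqrt(2)*j^3 + 4*j^3 - 2*sqrt(2)*j^2 + 4*j^2 - 8*j - 2*sqrt(2)*j - 8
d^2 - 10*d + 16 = (d - 8)*(d - 2)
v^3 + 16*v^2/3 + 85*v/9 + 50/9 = (v + 5/3)^2*(v + 2)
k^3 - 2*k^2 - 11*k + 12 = (k - 4)*(k - 1)*(k + 3)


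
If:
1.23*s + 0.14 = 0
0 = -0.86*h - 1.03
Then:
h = -1.20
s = -0.11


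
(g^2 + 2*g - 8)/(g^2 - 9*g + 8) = (g^2 + 2*g - 8)/(g^2 - 9*g + 8)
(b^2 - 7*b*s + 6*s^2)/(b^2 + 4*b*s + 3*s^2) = (b^2 - 7*b*s + 6*s^2)/(b^2 + 4*b*s + 3*s^2)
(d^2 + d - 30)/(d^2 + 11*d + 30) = (d - 5)/(d + 5)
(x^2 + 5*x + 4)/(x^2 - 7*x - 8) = (x + 4)/(x - 8)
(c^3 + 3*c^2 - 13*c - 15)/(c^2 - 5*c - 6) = (c^2 + 2*c - 15)/(c - 6)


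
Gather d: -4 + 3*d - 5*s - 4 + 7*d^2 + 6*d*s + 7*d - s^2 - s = 7*d^2 + d*(6*s + 10) - s^2 - 6*s - 8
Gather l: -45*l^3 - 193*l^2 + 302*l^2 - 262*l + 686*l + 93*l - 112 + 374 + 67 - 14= -45*l^3 + 109*l^2 + 517*l + 315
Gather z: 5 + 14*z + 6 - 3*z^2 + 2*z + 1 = -3*z^2 + 16*z + 12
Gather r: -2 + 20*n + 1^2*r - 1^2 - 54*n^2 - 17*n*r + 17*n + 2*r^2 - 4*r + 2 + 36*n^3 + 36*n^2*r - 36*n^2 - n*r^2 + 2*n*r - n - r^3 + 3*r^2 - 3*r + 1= 36*n^3 - 90*n^2 + 36*n - r^3 + r^2*(5 - n) + r*(36*n^2 - 15*n - 6)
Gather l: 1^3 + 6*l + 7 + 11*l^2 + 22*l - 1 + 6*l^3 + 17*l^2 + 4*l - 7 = 6*l^3 + 28*l^2 + 32*l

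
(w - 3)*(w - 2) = w^2 - 5*w + 6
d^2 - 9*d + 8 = (d - 8)*(d - 1)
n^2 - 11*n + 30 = (n - 6)*(n - 5)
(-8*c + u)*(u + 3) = -8*c*u - 24*c + u^2 + 3*u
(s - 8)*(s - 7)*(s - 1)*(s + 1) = s^4 - 15*s^3 + 55*s^2 + 15*s - 56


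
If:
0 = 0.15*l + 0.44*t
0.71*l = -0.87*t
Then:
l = 0.00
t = 0.00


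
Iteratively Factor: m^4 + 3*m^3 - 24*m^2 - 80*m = (m + 4)*(m^3 - m^2 - 20*m) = (m + 4)^2*(m^2 - 5*m) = m*(m + 4)^2*(m - 5)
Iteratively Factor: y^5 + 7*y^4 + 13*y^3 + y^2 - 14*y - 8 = (y + 1)*(y^4 + 6*y^3 + 7*y^2 - 6*y - 8) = (y + 1)*(y + 4)*(y^3 + 2*y^2 - y - 2) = (y + 1)^2*(y + 4)*(y^2 + y - 2) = (y + 1)^2*(y + 2)*(y + 4)*(y - 1)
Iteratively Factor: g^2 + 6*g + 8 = (g + 4)*(g + 2)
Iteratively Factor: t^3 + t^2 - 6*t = (t - 2)*(t^2 + 3*t) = t*(t - 2)*(t + 3)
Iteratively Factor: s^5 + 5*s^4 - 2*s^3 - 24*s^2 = (s + 3)*(s^4 + 2*s^3 - 8*s^2) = s*(s + 3)*(s^3 + 2*s^2 - 8*s) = s*(s - 2)*(s + 3)*(s^2 + 4*s) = s*(s - 2)*(s + 3)*(s + 4)*(s)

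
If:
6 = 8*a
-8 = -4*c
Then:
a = 3/4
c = 2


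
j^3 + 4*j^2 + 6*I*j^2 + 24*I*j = j*(j + 4)*(j + 6*I)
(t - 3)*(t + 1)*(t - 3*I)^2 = t^4 - 2*t^3 - 6*I*t^3 - 12*t^2 + 12*I*t^2 + 18*t + 18*I*t + 27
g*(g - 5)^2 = g^3 - 10*g^2 + 25*g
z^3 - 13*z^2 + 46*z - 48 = (z - 8)*(z - 3)*(z - 2)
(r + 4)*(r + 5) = r^2 + 9*r + 20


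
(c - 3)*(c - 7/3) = c^2 - 16*c/3 + 7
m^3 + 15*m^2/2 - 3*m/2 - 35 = (m - 2)*(m + 5/2)*(m + 7)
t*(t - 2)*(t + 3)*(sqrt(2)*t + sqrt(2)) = sqrt(2)*t^4 + 2*sqrt(2)*t^3 - 5*sqrt(2)*t^2 - 6*sqrt(2)*t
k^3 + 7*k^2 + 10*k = k*(k + 2)*(k + 5)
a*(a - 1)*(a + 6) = a^3 + 5*a^2 - 6*a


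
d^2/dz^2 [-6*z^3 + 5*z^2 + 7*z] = 10 - 36*z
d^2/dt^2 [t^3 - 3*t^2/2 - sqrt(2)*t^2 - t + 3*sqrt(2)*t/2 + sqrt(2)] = 6*t - 3 - 2*sqrt(2)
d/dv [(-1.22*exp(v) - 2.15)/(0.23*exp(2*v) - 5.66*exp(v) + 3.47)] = (0.2806*exp(2*v) + 0.989*exp(v) - 16.4024)*exp(v)/(0.0529*exp(4*v) - 2.6036*exp(3*v) + 33.6318*exp(2*v) - 39.2804*exp(v) + 12.0409)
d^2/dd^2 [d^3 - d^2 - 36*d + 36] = 6*d - 2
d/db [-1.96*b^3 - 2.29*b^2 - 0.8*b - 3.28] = -5.88*b^2 - 4.58*b - 0.8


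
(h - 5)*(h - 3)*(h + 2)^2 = h^4 - 4*h^3 - 13*h^2 + 28*h + 60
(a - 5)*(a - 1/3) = a^2 - 16*a/3 + 5/3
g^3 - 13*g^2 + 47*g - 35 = (g - 7)*(g - 5)*(g - 1)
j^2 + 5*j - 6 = (j - 1)*(j + 6)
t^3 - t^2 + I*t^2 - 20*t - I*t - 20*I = (t - 5)*(t + 4)*(t + I)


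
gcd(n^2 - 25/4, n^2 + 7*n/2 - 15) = n - 5/2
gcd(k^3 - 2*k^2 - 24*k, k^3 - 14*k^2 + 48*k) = k^2 - 6*k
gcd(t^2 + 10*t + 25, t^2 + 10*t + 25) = t^2 + 10*t + 25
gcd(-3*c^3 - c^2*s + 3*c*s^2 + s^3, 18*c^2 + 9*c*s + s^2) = 3*c + s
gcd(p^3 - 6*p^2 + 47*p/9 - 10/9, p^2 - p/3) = p - 1/3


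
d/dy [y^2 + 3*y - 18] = 2*y + 3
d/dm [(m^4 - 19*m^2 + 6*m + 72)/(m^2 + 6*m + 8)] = 2*m - 6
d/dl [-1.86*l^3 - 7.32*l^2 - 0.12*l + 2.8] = -5.58*l^2 - 14.64*l - 0.12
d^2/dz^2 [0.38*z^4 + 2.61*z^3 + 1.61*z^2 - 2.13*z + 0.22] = 4.56*z^2 + 15.66*z + 3.22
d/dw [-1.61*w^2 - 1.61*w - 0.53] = -3.22*w - 1.61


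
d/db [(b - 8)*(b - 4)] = 2*b - 12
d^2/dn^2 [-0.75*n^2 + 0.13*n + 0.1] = -1.50000000000000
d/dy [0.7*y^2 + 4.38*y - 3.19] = 1.4*y + 4.38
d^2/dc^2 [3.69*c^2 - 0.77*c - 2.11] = 7.38000000000000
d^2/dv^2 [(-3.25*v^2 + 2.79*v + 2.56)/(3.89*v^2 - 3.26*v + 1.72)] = (2.00801799999999*v^3 + 362.899656*v^2 - 306.790296*v + 32.214992)/(58.863869*v^6 - 147.991938*v^5 + 202.105728*v^4 - 165.518024*v^3 + 89.362944*v^2 - 28.933152*v + 5.088448)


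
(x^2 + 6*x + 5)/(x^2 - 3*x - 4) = (x + 5)/(x - 4)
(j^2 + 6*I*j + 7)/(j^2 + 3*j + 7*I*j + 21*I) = (j - I)/(j + 3)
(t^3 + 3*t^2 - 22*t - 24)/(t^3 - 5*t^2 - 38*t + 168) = (t + 1)/(t - 7)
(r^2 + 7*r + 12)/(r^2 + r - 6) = (r + 4)/(r - 2)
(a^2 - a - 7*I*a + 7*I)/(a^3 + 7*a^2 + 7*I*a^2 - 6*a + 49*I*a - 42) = (a^2 - a*(1 + 7*I) + 7*I)/(a^3 + 7*a^2*(1 + I) + a*(-6 + 49*I) - 42)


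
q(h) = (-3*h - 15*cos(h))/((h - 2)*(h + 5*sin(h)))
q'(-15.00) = -0.06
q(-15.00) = 0.18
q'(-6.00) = 0.17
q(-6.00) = 0.10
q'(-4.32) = -37.27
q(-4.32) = -9.86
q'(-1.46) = -0.74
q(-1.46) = 0.12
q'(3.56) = -1.66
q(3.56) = 1.27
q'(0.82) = -1.84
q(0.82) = 2.40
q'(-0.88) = -1.69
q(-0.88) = -0.51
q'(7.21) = 0.44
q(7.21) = -0.52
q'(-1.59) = -0.67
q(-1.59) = 0.21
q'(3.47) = -1.03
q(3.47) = 1.39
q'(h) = (-3*h - 15*cos(h))*(-5*cos(h) - 1)/((h - 2)*(h + 5*sin(h))^2) - (-3*h - 15*cos(h))/((h - 2)^2*(h + 5*sin(h))) + (15*sin(h) - 3)/((h - 2)*(h + 5*sin(h)))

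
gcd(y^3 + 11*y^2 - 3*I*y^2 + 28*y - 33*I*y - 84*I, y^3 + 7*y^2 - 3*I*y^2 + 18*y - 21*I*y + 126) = y + 7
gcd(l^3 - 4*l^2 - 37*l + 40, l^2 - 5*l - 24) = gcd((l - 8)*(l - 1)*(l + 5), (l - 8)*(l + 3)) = l - 8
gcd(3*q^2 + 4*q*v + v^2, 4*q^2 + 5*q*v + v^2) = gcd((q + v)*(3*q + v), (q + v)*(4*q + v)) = q + v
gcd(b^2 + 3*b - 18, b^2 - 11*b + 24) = b - 3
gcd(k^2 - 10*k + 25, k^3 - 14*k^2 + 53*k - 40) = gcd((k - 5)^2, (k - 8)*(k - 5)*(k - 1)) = k - 5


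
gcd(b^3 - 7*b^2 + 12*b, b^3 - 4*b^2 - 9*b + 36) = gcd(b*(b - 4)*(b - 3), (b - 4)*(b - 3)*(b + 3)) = b^2 - 7*b + 12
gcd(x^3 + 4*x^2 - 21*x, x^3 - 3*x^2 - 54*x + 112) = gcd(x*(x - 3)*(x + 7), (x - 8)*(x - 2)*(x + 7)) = x + 7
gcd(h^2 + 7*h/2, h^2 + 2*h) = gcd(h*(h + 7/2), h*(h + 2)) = h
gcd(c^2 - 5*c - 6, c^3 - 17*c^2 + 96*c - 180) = c - 6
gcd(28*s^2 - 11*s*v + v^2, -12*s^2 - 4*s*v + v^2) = 1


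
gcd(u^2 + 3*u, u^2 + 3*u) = u^2 + 3*u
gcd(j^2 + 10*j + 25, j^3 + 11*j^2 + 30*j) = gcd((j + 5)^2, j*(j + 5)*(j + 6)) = j + 5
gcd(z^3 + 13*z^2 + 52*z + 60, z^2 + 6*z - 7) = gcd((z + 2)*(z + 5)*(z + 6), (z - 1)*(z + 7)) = 1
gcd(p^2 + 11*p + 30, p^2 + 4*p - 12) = p + 6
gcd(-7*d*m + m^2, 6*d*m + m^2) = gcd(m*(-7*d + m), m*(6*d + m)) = m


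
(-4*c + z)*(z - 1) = -4*c*z + 4*c + z^2 - z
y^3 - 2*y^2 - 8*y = y*(y - 4)*(y + 2)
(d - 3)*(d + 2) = d^2 - d - 6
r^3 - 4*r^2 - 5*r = r*(r - 5)*(r + 1)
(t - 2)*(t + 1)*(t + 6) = t^3 + 5*t^2 - 8*t - 12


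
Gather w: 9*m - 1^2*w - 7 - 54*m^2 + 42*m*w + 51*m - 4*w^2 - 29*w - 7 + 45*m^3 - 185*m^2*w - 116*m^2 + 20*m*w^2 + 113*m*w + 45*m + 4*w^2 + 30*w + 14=45*m^3 - 170*m^2 + 20*m*w^2 + 105*m + w*(-185*m^2 + 155*m)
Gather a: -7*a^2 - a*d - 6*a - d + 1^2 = -7*a^2 + a*(-d - 6) - d + 1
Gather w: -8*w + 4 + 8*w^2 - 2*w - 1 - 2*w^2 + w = 6*w^2 - 9*w + 3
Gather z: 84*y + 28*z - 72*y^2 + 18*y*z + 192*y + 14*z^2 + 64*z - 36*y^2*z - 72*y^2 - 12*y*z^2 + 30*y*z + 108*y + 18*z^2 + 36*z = -144*y^2 + 384*y + z^2*(32 - 12*y) + z*(-36*y^2 + 48*y + 128)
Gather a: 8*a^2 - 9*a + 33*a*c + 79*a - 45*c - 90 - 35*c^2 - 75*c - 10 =8*a^2 + a*(33*c + 70) - 35*c^2 - 120*c - 100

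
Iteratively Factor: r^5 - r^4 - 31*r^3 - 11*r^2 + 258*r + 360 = (r - 4)*(r^4 + 3*r^3 - 19*r^2 - 87*r - 90) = (r - 5)*(r - 4)*(r^3 + 8*r^2 + 21*r + 18) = (r - 5)*(r - 4)*(r + 3)*(r^2 + 5*r + 6) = (r - 5)*(r - 4)*(r + 2)*(r + 3)*(r + 3)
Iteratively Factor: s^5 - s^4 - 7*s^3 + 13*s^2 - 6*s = (s)*(s^4 - s^3 - 7*s^2 + 13*s - 6) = s*(s - 1)*(s^3 - 7*s + 6) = s*(s - 1)^2*(s^2 + s - 6) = s*(s - 2)*(s - 1)^2*(s + 3)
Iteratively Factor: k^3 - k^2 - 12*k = (k - 4)*(k^2 + 3*k) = (k - 4)*(k + 3)*(k)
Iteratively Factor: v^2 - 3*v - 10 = (v + 2)*(v - 5)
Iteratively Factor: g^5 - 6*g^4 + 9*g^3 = (g - 3)*(g^4 - 3*g^3) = g*(g - 3)*(g^3 - 3*g^2) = g^2*(g - 3)*(g^2 - 3*g) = g^2*(g - 3)^2*(g)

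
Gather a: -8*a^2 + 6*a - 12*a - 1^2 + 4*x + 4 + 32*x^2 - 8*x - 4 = -8*a^2 - 6*a + 32*x^2 - 4*x - 1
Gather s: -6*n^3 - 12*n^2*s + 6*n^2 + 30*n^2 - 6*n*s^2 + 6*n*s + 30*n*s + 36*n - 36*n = -6*n^3 + 36*n^2 - 6*n*s^2 + s*(-12*n^2 + 36*n)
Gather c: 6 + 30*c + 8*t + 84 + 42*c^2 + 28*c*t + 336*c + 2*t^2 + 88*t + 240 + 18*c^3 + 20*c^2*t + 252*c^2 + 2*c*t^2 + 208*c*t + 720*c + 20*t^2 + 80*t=18*c^3 + c^2*(20*t + 294) + c*(2*t^2 + 236*t + 1086) + 22*t^2 + 176*t + 330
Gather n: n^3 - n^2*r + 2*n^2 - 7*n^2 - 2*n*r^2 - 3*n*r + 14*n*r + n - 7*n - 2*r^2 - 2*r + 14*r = n^3 + n^2*(-r - 5) + n*(-2*r^2 + 11*r - 6) - 2*r^2 + 12*r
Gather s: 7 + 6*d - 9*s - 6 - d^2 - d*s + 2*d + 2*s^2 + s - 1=-d^2 + 8*d + 2*s^2 + s*(-d - 8)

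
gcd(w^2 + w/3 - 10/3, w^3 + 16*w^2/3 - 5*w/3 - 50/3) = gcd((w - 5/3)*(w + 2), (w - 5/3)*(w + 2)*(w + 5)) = w^2 + w/3 - 10/3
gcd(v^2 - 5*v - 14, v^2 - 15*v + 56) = v - 7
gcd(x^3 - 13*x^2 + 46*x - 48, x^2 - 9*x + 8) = x - 8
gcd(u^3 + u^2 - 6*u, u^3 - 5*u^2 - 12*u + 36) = u^2 + u - 6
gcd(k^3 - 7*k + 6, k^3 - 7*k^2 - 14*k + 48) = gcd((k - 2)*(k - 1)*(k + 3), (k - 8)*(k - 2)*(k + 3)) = k^2 + k - 6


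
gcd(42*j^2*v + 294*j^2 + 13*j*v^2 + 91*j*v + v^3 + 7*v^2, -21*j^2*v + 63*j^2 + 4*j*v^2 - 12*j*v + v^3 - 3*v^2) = 7*j + v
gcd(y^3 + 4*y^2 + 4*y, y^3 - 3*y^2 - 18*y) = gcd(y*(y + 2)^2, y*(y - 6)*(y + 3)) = y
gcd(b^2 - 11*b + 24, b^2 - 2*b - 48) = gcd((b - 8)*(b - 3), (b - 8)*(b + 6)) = b - 8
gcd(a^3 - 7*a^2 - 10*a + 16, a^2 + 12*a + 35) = 1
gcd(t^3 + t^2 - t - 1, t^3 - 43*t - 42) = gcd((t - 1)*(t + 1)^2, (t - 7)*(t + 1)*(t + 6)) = t + 1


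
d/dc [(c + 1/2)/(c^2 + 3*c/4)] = 2*(-8*c^2 - 8*c - 3)/(c^2*(16*c^2 + 24*c + 9))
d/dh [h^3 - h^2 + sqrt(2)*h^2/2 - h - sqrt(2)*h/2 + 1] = 3*h^2 - 2*h + sqrt(2)*h - 1 - sqrt(2)/2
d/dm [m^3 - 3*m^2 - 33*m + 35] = 3*m^2 - 6*m - 33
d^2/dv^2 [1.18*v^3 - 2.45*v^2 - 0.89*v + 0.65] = 7.08*v - 4.9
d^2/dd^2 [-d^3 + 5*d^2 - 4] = 10 - 6*d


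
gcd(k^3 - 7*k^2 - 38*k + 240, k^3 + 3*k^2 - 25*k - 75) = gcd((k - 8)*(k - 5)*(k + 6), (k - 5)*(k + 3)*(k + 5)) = k - 5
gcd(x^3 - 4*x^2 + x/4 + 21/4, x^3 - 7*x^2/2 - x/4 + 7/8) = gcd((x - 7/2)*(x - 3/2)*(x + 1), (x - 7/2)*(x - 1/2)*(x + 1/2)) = x - 7/2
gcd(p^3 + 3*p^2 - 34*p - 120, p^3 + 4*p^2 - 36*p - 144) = p^2 - 2*p - 24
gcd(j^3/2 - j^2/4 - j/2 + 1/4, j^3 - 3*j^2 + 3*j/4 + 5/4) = j - 1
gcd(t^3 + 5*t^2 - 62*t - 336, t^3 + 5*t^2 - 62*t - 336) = t^3 + 5*t^2 - 62*t - 336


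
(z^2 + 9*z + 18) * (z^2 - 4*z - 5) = z^4 + 5*z^3 - 23*z^2 - 117*z - 90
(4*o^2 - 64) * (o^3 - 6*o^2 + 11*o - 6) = 4*o^5 - 24*o^4 - 20*o^3 + 360*o^2 - 704*o + 384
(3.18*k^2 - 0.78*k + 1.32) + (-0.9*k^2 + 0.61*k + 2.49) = 2.28*k^2 - 0.17*k + 3.81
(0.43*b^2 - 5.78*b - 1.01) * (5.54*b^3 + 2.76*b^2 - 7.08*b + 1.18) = 2.3822*b^5 - 30.8344*b^4 - 24.5926*b^3 + 38.6422*b^2 + 0.3304*b - 1.1918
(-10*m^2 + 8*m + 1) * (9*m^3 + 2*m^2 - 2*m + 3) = -90*m^5 + 52*m^4 + 45*m^3 - 44*m^2 + 22*m + 3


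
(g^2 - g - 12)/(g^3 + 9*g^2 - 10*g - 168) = (g + 3)/(g^2 + 13*g + 42)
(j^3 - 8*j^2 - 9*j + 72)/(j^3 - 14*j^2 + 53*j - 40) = (j^2 - 9)/(j^2 - 6*j + 5)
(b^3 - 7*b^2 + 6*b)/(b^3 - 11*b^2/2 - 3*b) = 2*(b - 1)/(2*b + 1)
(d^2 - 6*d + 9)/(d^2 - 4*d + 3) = (d - 3)/(d - 1)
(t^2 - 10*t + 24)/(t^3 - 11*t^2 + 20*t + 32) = (t - 6)/(t^2 - 7*t - 8)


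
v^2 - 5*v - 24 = (v - 8)*(v + 3)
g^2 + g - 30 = (g - 5)*(g + 6)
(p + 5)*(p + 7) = p^2 + 12*p + 35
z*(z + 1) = z^2 + z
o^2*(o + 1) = o^3 + o^2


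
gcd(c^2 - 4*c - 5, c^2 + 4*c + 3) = c + 1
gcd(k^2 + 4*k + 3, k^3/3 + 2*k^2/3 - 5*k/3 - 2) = k^2 + 4*k + 3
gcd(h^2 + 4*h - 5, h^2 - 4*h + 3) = h - 1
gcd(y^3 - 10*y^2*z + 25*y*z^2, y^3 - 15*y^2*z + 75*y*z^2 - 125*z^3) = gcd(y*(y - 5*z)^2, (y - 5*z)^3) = y^2 - 10*y*z + 25*z^2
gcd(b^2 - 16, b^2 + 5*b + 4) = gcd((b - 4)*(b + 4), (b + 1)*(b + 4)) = b + 4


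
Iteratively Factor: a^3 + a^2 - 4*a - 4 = (a + 1)*(a^2 - 4) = (a - 2)*(a + 1)*(a + 2)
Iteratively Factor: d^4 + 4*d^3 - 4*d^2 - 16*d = (d)*(d^3 + 4*d^2 - 4*d - 16) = d*(d + 4)*(d^2 - 4) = d*(d + 2)*(d + 4)*(d - 2)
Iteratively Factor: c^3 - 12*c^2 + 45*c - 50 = (c - 5)*(c^2 - 7*c + 10) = (c - 5)^2*(c - 2)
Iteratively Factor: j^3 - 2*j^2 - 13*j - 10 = (j - 5)*(j^2 + 3*j + 2) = (j - 5)*(j + 1)*(j + 2)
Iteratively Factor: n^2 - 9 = (n - 3)*(n + 3)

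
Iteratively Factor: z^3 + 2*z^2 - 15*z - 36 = (z - 4)*(z^2 + 6*z + 9) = (z - 4)*(z + 3)*(z + 3)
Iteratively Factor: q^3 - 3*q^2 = (q)*(q^2 - 3*q) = q^2*(q - 3)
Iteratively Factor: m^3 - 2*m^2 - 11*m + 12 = (m - 1)*(m^2 - m - 12) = (m - 1)*(m + 3)*(m - 4)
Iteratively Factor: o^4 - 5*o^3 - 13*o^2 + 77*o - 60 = (o - 1)*(o^3 - 4*o^2 - 17*o + 60) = (o - 3)*(o - 1)*(o^2 - o - 20) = (o - 5)*(o - 3)*(o - 1)*(o + 4)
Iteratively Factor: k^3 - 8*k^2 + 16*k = (k)*(k^2 - 8*k + 16) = k*(k - 4)*(k - 4)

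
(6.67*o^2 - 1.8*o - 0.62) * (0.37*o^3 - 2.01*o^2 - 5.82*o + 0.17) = 2.4679*o^5 - 14.0727*o^4 - 35.4308*o^3 + 12.8561*o^2 + 3.3024*o - 0.1054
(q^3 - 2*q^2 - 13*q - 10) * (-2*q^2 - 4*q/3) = -2*q^5 + 8*q^4/3 + 86*q^3/3 + 112*q^2/3 + 40*q/3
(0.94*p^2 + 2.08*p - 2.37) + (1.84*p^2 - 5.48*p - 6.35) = 2.78*p^2 - 3.4*p - 8.72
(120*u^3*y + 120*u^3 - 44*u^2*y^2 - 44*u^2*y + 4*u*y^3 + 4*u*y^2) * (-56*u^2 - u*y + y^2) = -6720*u^5*y - 6720*u^5 + 2344*u^4*y^2 + 2344*u^4*y - 60*u^3*y^3 - 60*u^3*y^2 - 48*u^2*y^4 - 48*u^2*y^3 + 4*u*y^5 + 4*u*y^4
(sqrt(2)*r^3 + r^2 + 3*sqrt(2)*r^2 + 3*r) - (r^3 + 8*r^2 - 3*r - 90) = -r^3 + sqrt(2)*r^3 - 7*r^2 + 3*sqrt(2)*r^2 + 6*r + 90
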